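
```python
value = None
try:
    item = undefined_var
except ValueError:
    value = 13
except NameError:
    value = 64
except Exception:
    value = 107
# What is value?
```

Step-by-step execution trace:
1. `item = undefined_var` raises NameError.
2. `except ValueError` does not match NameError; skipped.
3. `except NameError` matches → value = 64.
4. Remaining except clauses are skipped.
Result: 64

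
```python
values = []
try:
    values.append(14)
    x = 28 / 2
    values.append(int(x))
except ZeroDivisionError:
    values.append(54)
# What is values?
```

Step-by-step execution trace:
1. try: `values.append(14)` → values = [14].
2. `x = 28 / 2` → x = 14.0. No exception raised.
3. `values.append(int(x))` → values = [14, 14].
4. `except ZeroDivisionError` is skipped (no exception was raised).
Result: [14, 14]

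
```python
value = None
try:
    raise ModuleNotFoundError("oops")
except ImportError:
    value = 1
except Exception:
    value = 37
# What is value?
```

Step-by-step execution trace:
1. `raise ModuleNotFoundError(...)` raises ModuleNotFoundError.
2. `except ImportError` matches (ModuleNotFoundError is a subclass of ImportError) → value = 1.
3. `except Exception` is not reached.
Result: 1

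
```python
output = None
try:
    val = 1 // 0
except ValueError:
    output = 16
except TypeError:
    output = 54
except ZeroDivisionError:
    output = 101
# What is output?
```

Step-by-step execution trace:
1. `val = 1 // 0` raises ZeroDivisionError.
2. `except ValueError` does not match ZeroDivisionError; skipped.
3. `except TypeError` does not match ZeroDivisionError; skipped.
4. `except ZeroDivisionError` matches → output = 101.
Result: 101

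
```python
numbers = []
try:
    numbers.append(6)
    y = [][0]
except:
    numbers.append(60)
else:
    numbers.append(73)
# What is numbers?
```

Step-by-step execution trace:
1. try: `numbers.append(6)` → numbers = [6].
2. `y = [][0]` raises IndexError.
3. bare `except` matches → `numbers.append(60)` → numbers = [6, 60].
4. `else` is skipped (an exception was raised).
Result: [6, 60]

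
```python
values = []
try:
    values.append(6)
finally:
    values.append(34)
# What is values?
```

Step-by-step execution trace:
1. try: `values.append(6)` → values = [6].
2. The try body completes without raising.
3. finally always runs: `values.append(34)` → values = [6, 34].
Result: [6, 34]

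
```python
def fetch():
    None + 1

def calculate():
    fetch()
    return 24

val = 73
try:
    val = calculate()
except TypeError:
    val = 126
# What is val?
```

Step-by-step execution trace:
1. val starts at 73.
2. try: `calculate()` calls `fetch()`.
3. `fetch()` evaluates `None + 1`, which raises TypeError; it propagates through calculate (uncaught).
4. `return 24` in calculate is not reached; the assignment to val does not complete.
5. `except TypeError` matches → val = 126.
Result: 126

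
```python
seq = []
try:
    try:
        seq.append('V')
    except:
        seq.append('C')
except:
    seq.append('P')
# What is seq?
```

Step-by-step execution trace:
1. Inner try: `seq.append('V')` → seq = ['V']. No exception raised.
2. Inner `except` is skipped.
3. Inner try completes normally; outer `except` is skipped.
Result: ['V']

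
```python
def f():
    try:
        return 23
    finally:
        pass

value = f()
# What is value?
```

Step-by-step execution trace:
1. `f()` enters try: `return 23` sets pending return value 23.
2. Before returning, `finally: pass` runs (no effect).
3. f() returns 23 → value = 23.
Result: 23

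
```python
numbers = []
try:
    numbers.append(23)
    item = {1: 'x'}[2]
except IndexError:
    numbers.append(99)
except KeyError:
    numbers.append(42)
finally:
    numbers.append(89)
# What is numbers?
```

Step-by-step execution trace:
1. try: `numbers.append(23)` → numbers = [23].
2. `item = {1: 'x'}[2]` raises KeyError.
3. `except IndexError` does not match KeyError; skipped.
4. `except KeyError` matches → `numbers.append(42)` → numbers = [23, 42].
5. finally always runs: `numbers.append(89)` → numbers = [23, 42, 89].
Result: [23, 42, 89]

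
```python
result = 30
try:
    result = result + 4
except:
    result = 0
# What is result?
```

Step-by-step execution trace:
1. result starts at 30.
2. try: `result = result + 4` → result = 34. No exception raised.
3. `except` is skipped.
Result: 34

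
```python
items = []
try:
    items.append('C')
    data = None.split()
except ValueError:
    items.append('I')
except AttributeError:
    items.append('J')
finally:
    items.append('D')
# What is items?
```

Step-by-step execution trace:
1. try: `items.append('C')` → items = ['C'].
2. `data = None.split()` raises AttributeError.
3. `except ValueError` does not match AttributeError; skipped.
4. `except AttributeError` matches → `items.append('J')` → items = ['C', 'J'].
5. finally always runs: `items.append('D')` → items = ['C', 'J', 'D'].
Result: ['C', 'J', 'D']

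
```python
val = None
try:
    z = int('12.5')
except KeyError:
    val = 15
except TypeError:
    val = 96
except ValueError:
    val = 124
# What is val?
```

Step-by-step execution trace:
1. `z = int('12.5')` raises ValueError.
2. `except KeyError` does not match ValueError; skipped.
3. `except TypeError` does not match ValueError; skipped.
4. `except ValueError` matches → val = 124.
Result: 124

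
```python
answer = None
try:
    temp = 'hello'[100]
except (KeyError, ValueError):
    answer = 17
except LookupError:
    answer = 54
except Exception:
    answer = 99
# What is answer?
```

Step-by-step execution trace:
1. `temp = 'hello'[100]` raises IndexError.
2. `except (KeyError, ValueError)` does not match IndexError; skipped.
3. `except LookupError` matches (IndexError is a subclass of LookupError) → answer = 54.
4. `except Exception` is not reached.
Result: 54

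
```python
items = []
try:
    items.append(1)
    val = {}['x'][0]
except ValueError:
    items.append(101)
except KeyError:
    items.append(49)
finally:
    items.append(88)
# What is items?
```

Step-by-step execution trace:
1. try: `items.append(1)` → items = [1].
2. `val = {}['x'][0]` raises KeyError.
3. `except ValueError` does not match KeyError; skipped.
4. `except KeyError` matches → `items.append(49)` → items = [1, 49].
5. finally always runs: `items.append(88)` → items = [1, 49, 88].
Result: [1, 49, 88]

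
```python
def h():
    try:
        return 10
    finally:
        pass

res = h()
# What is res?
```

Step-by-step execution trace:
1. `h()` enters try: `return 10` sets pending return value 10.
2. Before returning, `finally: pass` runs (no effect).
3. h() returns 10 → res = 10.
Result: 10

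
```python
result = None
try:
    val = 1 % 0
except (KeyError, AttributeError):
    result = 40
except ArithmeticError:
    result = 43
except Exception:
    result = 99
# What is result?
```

Step-by-step execution trace:
1. `val = 1 % 0` raises ZeroDivisionError.
2. `except (KeyError, AttributeError)` does not match ZeroDivisionError; skipped.
3. `except ArithmeticError` matches (ZeroDivisionError is a subclass of ArithmeticError) → result = 43.
4. `except Exception` is not reached.
Result: 43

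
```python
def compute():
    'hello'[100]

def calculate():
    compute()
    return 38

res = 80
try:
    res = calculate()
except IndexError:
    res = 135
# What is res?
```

Step-by-step execution trace:
1. res starts at 80.
2. try: `calculate()` calls `compute()`.
3. `compute()` evaluates `'hello'[100]`, which raises IndexError; it propagates through calculate (uncaught).
4. `return 38` in calculate is not reached; the assignment to res does not complete.
5. `except IndexError` matches → res = 135.
Result: 135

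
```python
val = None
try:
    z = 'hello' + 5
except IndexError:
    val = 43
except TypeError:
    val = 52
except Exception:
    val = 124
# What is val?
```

Step-by-step execution trace:
1. `z = 'hello' + 5` raises TypeError.
2. `except IndexError` does not match TypeError; skipped.
3. `except TypeError` matches → val = 52.
4. Remaining except clauses are skipped.
Result: 52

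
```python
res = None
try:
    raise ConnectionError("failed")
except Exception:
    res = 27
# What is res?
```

Step-by-step execution trace:
1. `raise ConnectionError(...)` raises ConnectionError.
2. `except Exception` matches (ConnectionError is a subclass of Exception) → res = 27.
Result: 27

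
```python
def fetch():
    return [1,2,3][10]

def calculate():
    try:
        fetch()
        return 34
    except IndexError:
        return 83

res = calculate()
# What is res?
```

Step-by-step execution trace:
1. `calculate()` calls `fetch()`.
2. `fetch()` evaluates `[1,2,3][10]`, which raises IndexError; it propagates to the caller.
3. `return 34` is not reached.
4. `except IndexError` in calculate matches → returns 83.
5. res = 83.
Result: 83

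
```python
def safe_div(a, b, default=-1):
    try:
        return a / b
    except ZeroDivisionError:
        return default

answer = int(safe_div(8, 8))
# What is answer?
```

Step-by-step execution trace:
1. `safe_div(8, 8)` enters try: `return 8 / 8` → returns 1.0. No exception raised.
2. `except ZeroDivisionError` is skipped.
3. `int(1.0)` → 1 → answer = 1.
Result: 1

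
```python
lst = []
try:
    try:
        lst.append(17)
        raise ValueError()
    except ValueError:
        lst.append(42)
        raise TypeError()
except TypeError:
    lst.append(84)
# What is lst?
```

Step-by-step execution trace:
1. Inner try: `lst.append(17)` → lst = [17].
2. `raise ValueError()` raises ValueError.
3. Inner `except ValueError` matches → `lst.append(42)` → lst = [17, 42].
4. `raise TypeError()` raises TypeError; propagates to outer try.
5. Outer `except TypeError` matches → `lst.append(84)` → lst = [17, 42, 84].
Result: [17, 42, 84]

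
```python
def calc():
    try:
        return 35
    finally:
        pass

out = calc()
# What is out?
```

Step-by-step execution trace:
1. `calc()` enters try: `return 35` sets pending return value 35.
2. Before returning, `finally: pass` runs (no effect).
3. calc() returns 35 → out = 35.
Result: 35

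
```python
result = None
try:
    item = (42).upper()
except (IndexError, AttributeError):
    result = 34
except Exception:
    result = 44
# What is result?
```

Step-by-step execution trace:
1. `item = (42).upper()` raises AttributeError.
2. `except (IndexError, AttributeError)` matches (AttributeError is in the tuple) → result = 34.
3. `except Exception` is not reached.
Result: 34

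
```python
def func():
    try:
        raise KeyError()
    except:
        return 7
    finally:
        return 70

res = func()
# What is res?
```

Step-by-step execution trace:
1. `func()` enters try: `raise KeyError()` raises KeyError.
2. bare `except` matches → `return 7` sets pending return value 7.
3. Before returning, `finally: return 70` runs and overrides the pending return.
4. func() returns 70 → res = 70.
Result: 70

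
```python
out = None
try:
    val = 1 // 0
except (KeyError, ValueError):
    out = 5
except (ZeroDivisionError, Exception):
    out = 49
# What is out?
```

Step-by-step execution trace:
1. `val = 1 // 0` raises ZeroDivisionError.
2. `except (KeyError, ValueError)` does not match ZeroDivisionError; skipped.
3. `except (ZeroDivisionError, Exception)` matches (ZeroDivisionError is in the tuple) → out = 49.
Result: 49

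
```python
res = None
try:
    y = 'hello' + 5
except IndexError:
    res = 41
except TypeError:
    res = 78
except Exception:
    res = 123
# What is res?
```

Step-by-step execution trace:
1. `y = 'hello' + 5` raises TypeError.
2. `except IndexError` does not match TypeError; skipped.
3. `except TypeError` matches → res = 78.
4. Remaining except clauses are skipped.
Result: 78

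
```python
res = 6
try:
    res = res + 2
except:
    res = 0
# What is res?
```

Step-by-step execution trace:
1. res starts at 6.
2. try: `res = res + 2` → res = 8. No exception raised.
3. `except` is skipped.
Result: 8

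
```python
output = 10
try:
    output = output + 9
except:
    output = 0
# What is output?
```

Step-by-step execution trace:
1. output starts at 10.
2. try: `output = output + 9` → output = 19. No exception raised.
3. `except` is skipped.
Result: 19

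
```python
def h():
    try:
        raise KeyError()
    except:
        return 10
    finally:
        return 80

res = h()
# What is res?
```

Step-by-step execution trace:
1. `h()` enters try: `raise KeyError()` raises KeyError.
2. bare `except` matches → `return 10` sets pending return value 10.
3. Before returning, `finally: return 80` runs and overrides the pending return.
4. h() returns 80 → res = 80.
Result: 80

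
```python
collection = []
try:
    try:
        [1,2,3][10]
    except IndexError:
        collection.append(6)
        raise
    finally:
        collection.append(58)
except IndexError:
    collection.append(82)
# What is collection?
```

Step-by-step execution trace:
1. Inner try: `[1,2,3][10]` raises IndexError.
2. Inner `except IndexError` matches → `collection.append(6)` → collection = [6].
3. bare `raise` re-raises IndexError.
4. Inner `finally` runs during unwinding: `collection.append(58)` → collection = [6, 58].
5. Outer `except IndexError` matches → `collection.append(82)` → collection = [6, 58, 82].
Result: [6, 58, 82]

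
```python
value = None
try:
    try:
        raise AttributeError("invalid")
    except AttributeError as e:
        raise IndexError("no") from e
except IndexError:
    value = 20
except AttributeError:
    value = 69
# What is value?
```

Step-by-step execution trace:
1. Inner try raises AttributeError; inner `except AttributeError as e` catches it.
2. `raise IndexError(...) from e` raises IndexError (AttributeError is attached as __cause__, but only IndexError is active).
3. Outer `except IndexError` matches → value = 20.
4. `except AttributeError` is not reached.
Result: 20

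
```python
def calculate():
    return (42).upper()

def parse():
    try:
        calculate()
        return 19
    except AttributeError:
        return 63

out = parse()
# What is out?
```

Step-by-step execution trace:
1. `parse()` calls `calculate()`.
2. `calculate()` evaluates `(42).upper()`, which raises AttributeError; it propagates to the caller.
3. `return 19` is not reached.
4. `except AttributeError` in parse matches → returns 63.
5. out = 63.
Result: 63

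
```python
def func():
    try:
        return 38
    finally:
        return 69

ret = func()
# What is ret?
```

Step-by-step execution trace:
1. `func()` enters try: `return 38` sets pending return value 38.
2. Before returning, `finally: return 69` runs and overrides the pending return.
3. func() returns 69 → ret = 69.
Result: 69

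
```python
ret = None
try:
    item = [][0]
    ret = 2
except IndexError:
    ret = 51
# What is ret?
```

Step-by-step execution trace:
1. `item = [][0]` raises IndexError.
2. `ret = 2` is not reached.
3. `except IndexError` matches → ret = 51.
Result: 51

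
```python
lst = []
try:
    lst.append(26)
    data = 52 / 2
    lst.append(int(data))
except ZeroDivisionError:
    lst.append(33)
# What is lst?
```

Step-by-step execution trace:
1. try: `lst.append(26)` → lst = [26].
2. `data = 52 / 2` → data = 26.0. No exception raised.
3. `lst.append(int(data))` → lst = [26, 26].
4. `except ZeroDivisionError` is skipped (no exception was raised).
Result: [26, 26]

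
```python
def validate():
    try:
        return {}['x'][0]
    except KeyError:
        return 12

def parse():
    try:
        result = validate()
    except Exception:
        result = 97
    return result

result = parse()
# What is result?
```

Step-by-step execution trace:
1. `parse()` calls `validate()`.
2. In validate: `{}['x'][0]` raises KeyError; `except KeyError` catches it → returns 12.
3. In parse: `result = validate()` → result = 12. No exception reaches parse.
4. `except Exception` is skipped; parse returns 12.
5. result = 12.
Result: 12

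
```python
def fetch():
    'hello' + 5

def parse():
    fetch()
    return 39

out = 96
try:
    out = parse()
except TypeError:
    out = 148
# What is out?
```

Step-by-step execution trace:
1. out starts at 96.
2. try: `parse()` calls `fetch()`.
3. `fetch()` evaluates `'hello' + 5`, which raises TypeError; it propagates through parse (uncaught).
4. `return 39` in parse is not reached; the assignment to out does not complete.
5. `except TypeError` matches → out = 148.
Result: 148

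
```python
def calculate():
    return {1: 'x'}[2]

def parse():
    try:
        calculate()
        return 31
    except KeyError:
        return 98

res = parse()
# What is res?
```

Step-by-step execution trace:
1. `parse()` calls `calculate()`.
2. `calculate()` evaluates `{1: 'x'}[2]`, which raises KeyError; it propagates to the caller.
3. `return 31` is not reached.
4. `except KeyError` in parse matches → returns 98.
5. res = 98.
Result: 98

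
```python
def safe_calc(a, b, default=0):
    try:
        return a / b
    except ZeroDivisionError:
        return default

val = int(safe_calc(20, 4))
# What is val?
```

Step-by-step execution trace:
1. `safe_calc(20, 4)` enters try: `return 20 / 4` → returns 5.0. No exception raised.
2. `except ZeroDivisionError` is skipped.
3. `int(5.0)` → 5 → val = 5.
Result: 5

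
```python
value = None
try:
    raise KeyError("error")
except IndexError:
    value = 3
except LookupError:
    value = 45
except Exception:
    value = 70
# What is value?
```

Step-by-step execution trace:
1. `raise KeyError(...)` raises KeyError.
2. `except IndexError` does not match (KeyError is not a subclass of IndexError); skipped.
3. `except LookupError` matches (KeyError is a subclass of LookupError) → value = 45.
4. `except Exception` is not reached.
Result: 45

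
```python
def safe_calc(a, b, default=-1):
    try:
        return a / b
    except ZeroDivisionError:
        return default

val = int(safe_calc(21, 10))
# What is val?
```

Step-by-step execution trace:
1. `safe_calc(21, 10)` enters try: `return 21 / 10` → returns 2.1. No exception raised.
2. `except ZeroDivisionError` is skipped.
3. `int(2.1)` → 2 → val = 2.
Result: 2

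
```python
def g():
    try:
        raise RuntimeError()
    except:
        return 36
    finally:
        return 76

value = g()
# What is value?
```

Step-by-step execution trace:
1. `g()` enters try: `raise RuntimeError()` raises RuntimeError.
2. bare `except` matches → `return 36` sets pending return value 36.
3. Before returning, `finally: return 76` runs and overrides the pending return.
4. g() returns 76 → value = 76.
Result: 76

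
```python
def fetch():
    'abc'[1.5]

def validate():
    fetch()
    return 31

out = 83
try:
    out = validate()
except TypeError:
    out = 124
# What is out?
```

Step-by-step execution trace:
1. out starts at 83.
2. try: `validate()` calls `fetch()`.
3. `fetch()` evaluates `'abc'[1.5]`, which raises TypeError; it propagates through validate (uncaught).
4. `return 31` in validate is not reached; the assignment to out does not complete.
5. `except TypeError` matches → out = 124.
Result: 124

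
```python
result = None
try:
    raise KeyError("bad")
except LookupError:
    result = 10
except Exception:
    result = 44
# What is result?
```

Step-by-step execution trace:
1. `raise KeyError(...)` raises KeyError.
2. `except LookupError` matches (KeyError is a subclass of LookupError) → result = 10.
3. `except Exception` is not reached.
Result: 10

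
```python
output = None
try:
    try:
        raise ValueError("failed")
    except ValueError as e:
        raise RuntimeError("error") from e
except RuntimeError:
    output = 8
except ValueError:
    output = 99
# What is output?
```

Step-by-step execution trace:
1. Inner try raises ValueError; inner `except ValueError as e` catches it.
2. `raise RuntimeError(...) from e` raises RuntimeError (ValueError is attached as __cause__, but only RuntimeError is active).
3. Outer `except RuntimeError` matches → output = 8.
4. `except ValueError` is not reached.
Result: 8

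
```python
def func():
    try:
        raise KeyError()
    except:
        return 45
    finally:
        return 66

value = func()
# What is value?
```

Step-by-step execution trace:
1. `func()` enters try: `raise KeyError()` raises KeyError.
2. bare `except` matches → `return 45` sets pending return value 45.
3. Before returning, `finally: return 66` runs and overrides the pending return.
4. func() returns 66 → value = 66.
Result: 66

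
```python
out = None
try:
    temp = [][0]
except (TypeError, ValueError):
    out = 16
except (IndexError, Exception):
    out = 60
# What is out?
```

Step-by-step execution trace:
1. `temp = [][0]` raises IndexError.
2. `except (TypeError, ValueError)` does not match IndexError; skipped.
3. `except (IndexError, Exception)` matches (IndexError is in the tuple) → out = 60.
Result: 60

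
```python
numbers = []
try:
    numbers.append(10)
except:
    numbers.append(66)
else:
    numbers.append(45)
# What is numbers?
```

Step-by-step execution trace:
1. try: `numbers.append(10)` → numbers = [10]. No exception raised.
2. `except` is skipped.
3. `else` runs (try completed without exception): `numbers.append(45)` → numbers = [10, 45].
Result: [10, 45]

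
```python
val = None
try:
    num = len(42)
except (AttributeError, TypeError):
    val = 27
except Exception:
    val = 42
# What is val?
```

Step-by-step execution trace:
1. `num = len(42)` raises TypeError.
2. `except (AttributeError, TypeError)` matches (TypeError is in the tuple) → val = 27.
3. `except Exception` is not reached.
Result: 27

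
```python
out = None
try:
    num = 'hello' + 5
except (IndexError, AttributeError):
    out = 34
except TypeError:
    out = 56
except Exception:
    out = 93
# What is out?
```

Step-by-step execution trace:
1. `num = 'hello' + 5` raises TypeError.
2. `except (IndexError, AttributeError)` does not match TypeError; skipped.
3. `except TypeError` matches (exact type match) → out = 56.
4. `except Exception` is not reached.
Result: 56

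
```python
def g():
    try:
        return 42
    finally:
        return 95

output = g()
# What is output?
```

Step-by-step execution trace:
1. `g()` enters try: `return 42` sets pending return value 42.
2. Before returning, `finally: return 95` runs and overrides the pending return.
3. g() returns 95 → output = 95.
Result: 95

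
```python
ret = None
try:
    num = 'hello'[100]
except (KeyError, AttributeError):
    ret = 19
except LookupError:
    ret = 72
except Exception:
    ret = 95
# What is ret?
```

Step-by-step execution trace:
1. `num = 'hello'[100]` raises IndexError.
2. `except (KeyError, AttributeError)` does not match IndexError; skipped.
3. `except LookupError` matches (IndexError is a subclass of LookupError) → ret = 72.
4. `except Exception` is not reached.
Result: 72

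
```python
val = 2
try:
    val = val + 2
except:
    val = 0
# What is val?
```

Step-by-step execution trace:
1. val starts at 2.
2. try: `val = val + 2` → val = 4. No exception raised.
3. `except` is skipped.
Result: 4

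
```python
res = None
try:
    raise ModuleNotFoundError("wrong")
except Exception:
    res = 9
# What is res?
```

Step-by-step execution trace:
1. `raise ModuleNotFoundError(...)` raises ModuleNotFoundError.
2. `except Exception` matches (ModuleNotFoundError is a subclass of Exception) → res = 9.
Result: 9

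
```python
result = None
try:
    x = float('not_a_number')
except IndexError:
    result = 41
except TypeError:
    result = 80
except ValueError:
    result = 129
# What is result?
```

Step-by-step execution trace:
1. `x = float('not_a_number')` raises ValueError.
2. `except IndexError` does not match ValueError; skipped.
3. `except TypeError` does not match ValueError; skipped.
4. `except ValueError` matches → result = 129.
Result: 129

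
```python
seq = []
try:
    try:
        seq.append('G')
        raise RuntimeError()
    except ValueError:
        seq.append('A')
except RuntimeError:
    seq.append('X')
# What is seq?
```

Step-by-step execution trace:
1. Inner try: `seq.append('G')` → seq = ['G'].
2. `raise RuntimeError()` raises RuntimeError.
3. Inner `except ValueError` does not match RuntimeError; exception propagates to outer try.
4. Outer `except RuntimeError` matches → `seq.append('X')` → seq = ['G', 'X'].
Result: ['G', 'X']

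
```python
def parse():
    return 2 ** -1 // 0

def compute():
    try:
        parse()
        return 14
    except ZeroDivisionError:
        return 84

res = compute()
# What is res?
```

Step-by-step execution trace:
1. `compute()` calls `parse()`.
2. `parse()` evaluates `2 ** -1 // 0`, which raises ZeroDivisionError; it propagates to the caller.
3. `return 14` is not reached.
4. `except ZeroDivisionError` in compute matches → returns 84.
5. res = 84.
Result: 84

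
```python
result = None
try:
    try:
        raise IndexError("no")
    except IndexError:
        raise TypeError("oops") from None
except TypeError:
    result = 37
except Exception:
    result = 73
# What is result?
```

Step-by-step execution trace:
1. Inner try raises IndexError; inner `except IndexError` catches it.
2. `raise TypeError(...) from None` raises TypeError (from None suppresses __context__, but the active exception is still TypeError).
3. Outer `except TypeError` matches → result = 37.
4. `except Exception` is not reached.
Result: 37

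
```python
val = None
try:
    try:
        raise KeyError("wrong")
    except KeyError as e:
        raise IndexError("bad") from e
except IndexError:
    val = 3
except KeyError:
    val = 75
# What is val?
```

Step-by-step execution trace:
1. Inner try raises KeyError; inner `except KeyError as e` catches it.
2. `raise IndexError(...) from e` raises IndexError (KeyError is attached as __cause__, but only IndexError is active).
3. Outer `except IndexError` matches → val = 3.
4. `except KeyError` is not reached.
Result: 3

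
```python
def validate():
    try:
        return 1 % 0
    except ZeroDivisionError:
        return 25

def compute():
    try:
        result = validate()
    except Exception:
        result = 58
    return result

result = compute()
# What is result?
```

Step-by-step execution trace:
1. `compute()` calls `validate()`.
2. In validate: `1 % 0` raises ZeroDivisionError; `except ZeroDivisionError` catches it → returns 25.
3. In compute: `result = validate()` → result = 25. No exception reaches compute.
4. `except Exception` is skipped; compute returns 25.
5. result = 25.
Result: 25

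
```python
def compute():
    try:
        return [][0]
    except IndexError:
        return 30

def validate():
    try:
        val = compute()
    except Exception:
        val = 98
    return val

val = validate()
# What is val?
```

Step-by-step execution trace:
1. `validate()` calls `compute()`.
2. In compute: `[][0]` raises IndexError; `except IndexError` catches it → returns 30.
3. In validate: `val = compute()` → val = 30. No exception reaches validate.
4. `except Exception` is skipped; validate returns 30.
5. val = 30.
Result: 30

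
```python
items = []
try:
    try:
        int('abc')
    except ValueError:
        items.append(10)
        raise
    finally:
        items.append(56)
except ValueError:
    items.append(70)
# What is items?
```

Step-by-step execution trace:
1. Inner try: `int('abc')` raises ValueError.
2. Inner `except ValueError` matches → `items.append(10)` → items = [10].
3. bare `raise` re-raises ValueError.
4. Inner `finally` runs during unwinding: `items.append(56)` → items = [10, 56].
5. Outer `except ValueError` matches → `items.append(70)` → items = [10, 56, 70].
Result: [10, 56, 70]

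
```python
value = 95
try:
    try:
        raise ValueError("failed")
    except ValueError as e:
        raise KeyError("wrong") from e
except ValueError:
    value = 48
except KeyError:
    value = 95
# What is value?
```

Step-by-step execution trace:
1. Inner try raises ValueError; inner `except ValueError as e` catches it.
2. `raise KeyError(...) from e` raises KeyError (ValueError is attached as __cause__, but only KeyError is active).
3. Outer `except ValueError` does not match KeyError; skipped.
4. Outer `except KeyError` matches → value = 95.
Result: 95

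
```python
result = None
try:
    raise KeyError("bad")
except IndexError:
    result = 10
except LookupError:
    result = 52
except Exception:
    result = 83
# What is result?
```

Step-by-step execution trace:
1. `raise KeyError(...)` raises KeyError.
2. `except IndexError` does not match (KeyError is not a subclass of IndexError); skipped.
3. `except LookupError` matches (KeyError is a subclass of LookupError) → result = 52.
4. `except Exception` is not reached.
Result: 52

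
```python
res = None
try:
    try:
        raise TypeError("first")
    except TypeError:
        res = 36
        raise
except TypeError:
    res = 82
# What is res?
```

Step-by-step execution trace:
1. Inner try: `raise TypeError("first")` raises TypeError.
2. Inner `except TypeError` matches → res = 36.
3. bare `raise` re-raises the same TypeError.
4. Outer `except TypeError` matches → res = 82.
Result: 82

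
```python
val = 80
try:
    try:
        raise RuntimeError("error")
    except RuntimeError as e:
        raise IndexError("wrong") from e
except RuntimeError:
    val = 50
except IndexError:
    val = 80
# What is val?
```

Step-by-step execution trace:
1. Inner try raises RuntimeError; inner `except RuntimeError as e` catches it.
2. `raise IndexError(...) from e` raises IndexError (RuntimeError is attached as __cause__, but only IndexError is active).
3. Outer `except RuntimeError` does not match IndexError; skipped.
4. Outer `except IndexError` matches → val = 80.
Result: 80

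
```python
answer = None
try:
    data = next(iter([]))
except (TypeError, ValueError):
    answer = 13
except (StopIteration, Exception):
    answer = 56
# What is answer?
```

Step-by-step execution trace:
1. `data = next(iter([]))` raises StopIteration.
2. `except (TypeError, ValueError)` does not match StopIteration; skipped.
3. `except (StopIteration, Exception)` matches (StopIteration is in the tuple) → answer = 56.
Result: 56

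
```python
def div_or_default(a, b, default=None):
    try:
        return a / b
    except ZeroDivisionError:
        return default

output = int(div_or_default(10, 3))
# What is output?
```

Step-by-step execution trace:
1. `div_or_default(10, 3)` enters try: `return 10 / 3` → returns 3.3333333333333335. No exception raised.
2. `except ZeroDivisionError` is skipped.
3. `int(3.3333333333333335)` → 3 → output = 3.
Result: 3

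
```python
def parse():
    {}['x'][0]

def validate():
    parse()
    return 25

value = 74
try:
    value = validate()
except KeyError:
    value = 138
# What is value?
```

Step-by-step execution trace:
1. value starts at 74.
2. try: `validate()` calls `parse()`.
3. `parse()` evaluates `{}['x'][0]`, which raises KeyError; it propagates through validate (uncaught).
4. `return 25` in validate is not reached; the assignment to value does not complete.
5. `except KeyError` matches → value = 138.
Result: 138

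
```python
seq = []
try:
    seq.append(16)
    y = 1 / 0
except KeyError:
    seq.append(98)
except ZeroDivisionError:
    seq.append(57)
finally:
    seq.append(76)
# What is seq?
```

Step-by-step execution trace:
1. try: `seq.append(16)` → seq = [16].
2. `y = 1 / 0` raises ZeroDivisionError.
3. `except KeyError` does not match ZeroDivisionError; skipped.
4. `except ZeroDivisionError` matches → `seq.append(57)` → seq = [16, 57].
5. finally always runs: `seq.append(76)` → seq = [16, 57, 76].
Result: [16, 57, 76]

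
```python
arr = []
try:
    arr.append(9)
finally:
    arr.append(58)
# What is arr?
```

Step-by-step execution trace:
1. try: `arr.append(9)` → arr = [9].
2. The try body completes without raising.
3. finally always runs: `arr.append(58)` → arr = [9, 58].
Result: [9, 58]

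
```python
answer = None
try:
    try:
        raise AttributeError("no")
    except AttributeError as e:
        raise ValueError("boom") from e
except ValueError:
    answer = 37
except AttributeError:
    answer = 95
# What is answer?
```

Step-by-step execution trace:
1. Inner try raises AttributeError; inner `except AttributeError as e` catches it.
2. `raise ValueError(...) from e` raises ValueError (AttributeError is attached as __cause__, but only ValueError is active).
3. Outer `except ValueError` matches → answer = 37.
4. `except AttributeError` is not reached.
Result: 37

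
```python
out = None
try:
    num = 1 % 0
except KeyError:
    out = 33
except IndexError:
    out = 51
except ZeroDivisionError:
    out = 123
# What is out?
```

Step-by-step execution trace:
1. `num = 1 % 0` raises ZeroDivisionError.
2. `except KeyError` does not match ZeroDivisionError; skipped.
3. `except IndexError` does not match ZeroDivisionError; skipped.
4. `except ZeroDivisionError` matches → out = 123.
Result: 123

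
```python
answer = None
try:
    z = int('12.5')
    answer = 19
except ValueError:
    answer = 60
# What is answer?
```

Step-by-step execution trace:
1. `z = int('12.5')` raises ValueError.
2. `answer = 19` is not reached.
3. `except ValueError` matches → answer = 60.
Result: 60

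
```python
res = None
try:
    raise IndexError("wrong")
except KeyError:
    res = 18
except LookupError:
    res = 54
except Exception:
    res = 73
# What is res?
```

Step-by-step execution trace:
1. `raise IndexError(...)` raises IndexError.
2. `except KeyError` does not match (IndexError is not a subclass of KeyError); skipped.
3. `except LookupError` matches (IndexError is a subclass of LookupError) → res = 54.
4. `except Exception` is not reached.
Result: 54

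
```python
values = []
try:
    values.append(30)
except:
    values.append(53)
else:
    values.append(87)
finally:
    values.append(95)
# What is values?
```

Step-by-step execution trace:
1. try: `values.append(30)` → values = [30]. No exception raised.
2. `except` is skipped.
3. `else` runs: `values.append(87)` → values = [30, 87].
4. `finally` always runs: `values.append(95)` → values = [30, 87, 95].
Result: [30, 87, 95]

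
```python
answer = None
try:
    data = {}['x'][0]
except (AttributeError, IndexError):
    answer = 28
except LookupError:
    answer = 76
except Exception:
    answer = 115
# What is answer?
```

Step-by-step execution trace:
1. `data = {}['x'][0]` raises KeyError.
2. `except (AttributeError, IndexError)` does not match KeyError; skipped.
3. `except LookupError` matches (KeyError is a subclass of LookupError) → answer = 76.
4. `except Exception` is not reached.
Result: 76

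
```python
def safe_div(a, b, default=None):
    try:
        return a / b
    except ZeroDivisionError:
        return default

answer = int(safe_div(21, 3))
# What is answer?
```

Step-by-step execution trace:
1. `safe_div(21, 3)` enters try: `return 21 / 3` → returns 7.0. No exception raised.
2. `except ZeroDivisionError` is skipped.
3. `int(7.0)` → 7 → answer = 7.
Result: 7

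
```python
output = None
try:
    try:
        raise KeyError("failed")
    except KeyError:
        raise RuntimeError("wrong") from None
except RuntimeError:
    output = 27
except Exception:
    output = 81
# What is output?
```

Step-by-step execution trace:
1. Inner try raises KeyError; inner `except KeyError` catches it.
2. `raise RuntimeError(...) from None` raises RuntimeError (from None suppresses __context__, but the active exception is still RuntimeError).
3. Outer `except RuntimeError` matches → output = 27.
4. `except Exception` is not reached.
Result: 27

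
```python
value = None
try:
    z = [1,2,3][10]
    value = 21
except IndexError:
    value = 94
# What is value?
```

Step-by-step execution trace:
1. `z = [1,2,3][10]` raises IndexError.
2. `value = 21` is not reached.
3. `except IndexError` matches → value = 94.
Result: 94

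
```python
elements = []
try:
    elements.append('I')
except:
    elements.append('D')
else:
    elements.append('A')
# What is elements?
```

Step-by-step execution trace:
1. try: `elements.append('I')` → elements = ['I']. No exception raised.
2. `except` is skipped.
3. `else` runs (try completed without exception): `elements.append('A')` → elements = ['I', 'A'].
Result: ['I', 'A']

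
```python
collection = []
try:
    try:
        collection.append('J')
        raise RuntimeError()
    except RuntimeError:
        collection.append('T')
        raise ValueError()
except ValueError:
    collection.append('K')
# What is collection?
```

Step-by-step execution trace:
1. Inner try: `collection.append('J')` → collection = ['J'].
2. `raise RuntimeError()` raises RuntimeError.
3. Inner `except RuntimeError` matches → `collection.append('T')` → collection = ['J', 'T'].
4. `raise ValueError()` raises ValueError; propagates to outer try.
5. Outer `except ValueError` matches → `collection.append('K')` → collection = ['J', 'T', 'K'].
Result: ['J', 'T', 'K']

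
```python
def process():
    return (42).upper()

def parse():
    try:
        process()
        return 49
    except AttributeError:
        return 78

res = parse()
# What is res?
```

Step-by-step execution trace:
1. `parse()` calls `process()`.
2. `process()` evaluates `(42).upper()`, which raises AttributeError; it propagates to the caller.
3. `return 49` is not reached.
4. `except AttributeError` in parse matches → returns 78.
5. res = 78.
Result: 78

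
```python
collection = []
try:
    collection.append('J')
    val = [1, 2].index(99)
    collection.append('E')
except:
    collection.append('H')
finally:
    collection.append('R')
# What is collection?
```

Step-by-step execution trace:
1. try: `collection.append('J')` → collection = ['J'].
2. `val = [1, 2].index(99)` raises ValueError; `collection.append('E')` is not reached.
3. bare `except` matches → `collection.append('H')` → collection = ['J', 'H'].
4. finally always runs: `collection.append('R')` → collection = ['J', 'H', 'R'].
Result: ['J', 'H', 'R']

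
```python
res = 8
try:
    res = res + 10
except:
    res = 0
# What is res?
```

Step-by-step execution trace:
1. res starts at 8.
2. try: `res = res + 10` → res = 18. No exception raised.
3. `except` is skipped.
Result: 18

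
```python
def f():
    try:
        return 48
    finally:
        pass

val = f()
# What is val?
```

Step-by-step execution trace:
1. `f()` enters try: `return 48` sets pending return value 48.
2. Before returning, `finally: pass` runs (no effect).
3. f() returns 48 → val = 48.
Result: 48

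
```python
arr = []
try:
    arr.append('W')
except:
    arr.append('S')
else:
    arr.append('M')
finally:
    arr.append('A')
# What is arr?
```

Step-by-step execution trace:
1. try: `arr.append('W')` → arr = ['W']. No exception raised.
2. `except` is skipped.
3. `else` runs: `arr.append('M')` → arr = ['W', 'M'].
4. `finally` always runs: `arr.append('A')` → arr = ['W', 'M', 'A'].
Result: ['W', 'M', 'A']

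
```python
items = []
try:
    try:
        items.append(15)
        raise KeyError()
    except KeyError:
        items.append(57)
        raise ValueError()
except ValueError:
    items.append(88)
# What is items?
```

Step-by-step execution trace:
1. Inner try: `items.append(15)` → items = [15].
2. `raise KeyError()` raises KeyError.
3. Inner `except KeyError` matches → `items.append(57)` → items = [15, 57].
4. `raise ValueError()` raises ValueError; propagates to outer try.
5. Outer `except ValueError` matches → `items.append(88)` → items = [15, 57, 88].
Result: [15, 57, 88]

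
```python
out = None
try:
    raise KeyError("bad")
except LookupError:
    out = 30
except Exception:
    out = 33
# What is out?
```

Step-by-step execution trace:
1. `raise KeyError(...)` raises KeyError.
2. `except LookupError` matches (KeyError is a subclass of LookupError) → out = 30.
3. `except Exception` is not reached.
Result: 30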